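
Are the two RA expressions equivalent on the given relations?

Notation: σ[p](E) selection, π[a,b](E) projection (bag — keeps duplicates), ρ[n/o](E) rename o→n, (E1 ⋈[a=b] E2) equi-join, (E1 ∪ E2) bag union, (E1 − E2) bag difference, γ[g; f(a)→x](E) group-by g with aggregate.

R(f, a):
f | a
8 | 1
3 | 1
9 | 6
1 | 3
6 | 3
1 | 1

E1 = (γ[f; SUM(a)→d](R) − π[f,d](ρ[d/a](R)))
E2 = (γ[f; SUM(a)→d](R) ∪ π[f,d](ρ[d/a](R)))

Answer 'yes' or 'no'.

E1 per-node cardinality:
  R → 6
  γ[f; SUM(a)→d](R) → 5
  R → 6
  ρ[d/a](R) → 6
  π[f,d](ρ[d/a](R)) → 6
  (γ[f; SUM(a)→d](R) − π[f,d](ρ[d/a](R))) → 1
E2 per-node cardinality:
  R → 6
  γ[f; SUM(a)→d](R) → 5
  R → 6
  ρ[d/a](R) → 6
  π[f,d](ρ[d/a](R)) → 6
  (γ[f; SUM(a)→d](R) ∪ π[f,d](ρ[d/a](R))) → 11

E1 result:
f | d
1 | 4
E2 result:
f | d
1 | 1
1 | 3
1 | 4
3 | 1
3 | 1
6 | 3
6 | 3
8 | 1
8 | 1
9 | 6
9 | 6
Witness: (8, 1) appears 0× in E1 but 2× in E2.

no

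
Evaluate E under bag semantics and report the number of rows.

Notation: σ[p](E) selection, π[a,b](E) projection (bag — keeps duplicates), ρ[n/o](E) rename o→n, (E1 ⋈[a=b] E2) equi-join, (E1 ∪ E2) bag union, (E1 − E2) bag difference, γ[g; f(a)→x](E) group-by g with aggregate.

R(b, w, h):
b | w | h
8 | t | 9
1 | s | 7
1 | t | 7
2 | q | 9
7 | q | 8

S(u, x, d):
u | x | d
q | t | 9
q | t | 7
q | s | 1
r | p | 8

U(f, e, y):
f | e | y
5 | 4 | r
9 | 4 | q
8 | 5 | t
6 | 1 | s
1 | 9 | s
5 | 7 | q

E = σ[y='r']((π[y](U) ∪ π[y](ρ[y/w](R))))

Stepwise |·|:
  U → 6
  π[y](U) → 6
  R → 5
  ρ[y/w](R) → 5
  π[y](ρ[y/w](R)) → 5
  (π[y](U) ∪ π[y](ρ[y/w](R))) → 11
  σ[y='r']((π[y](U) ∪ π[y](ρ[y/w](R)))) → 1

|E| = 1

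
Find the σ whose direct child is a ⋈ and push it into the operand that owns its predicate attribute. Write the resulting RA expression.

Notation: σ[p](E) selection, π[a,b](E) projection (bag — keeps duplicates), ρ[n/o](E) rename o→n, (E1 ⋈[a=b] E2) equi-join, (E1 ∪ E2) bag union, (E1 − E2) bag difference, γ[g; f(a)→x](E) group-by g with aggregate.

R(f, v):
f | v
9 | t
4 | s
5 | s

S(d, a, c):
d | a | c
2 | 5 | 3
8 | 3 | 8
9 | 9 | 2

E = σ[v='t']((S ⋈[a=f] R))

σ filters on v, owned by the right side.
E' = (S ⋈[a=f] σ[v='t'](R))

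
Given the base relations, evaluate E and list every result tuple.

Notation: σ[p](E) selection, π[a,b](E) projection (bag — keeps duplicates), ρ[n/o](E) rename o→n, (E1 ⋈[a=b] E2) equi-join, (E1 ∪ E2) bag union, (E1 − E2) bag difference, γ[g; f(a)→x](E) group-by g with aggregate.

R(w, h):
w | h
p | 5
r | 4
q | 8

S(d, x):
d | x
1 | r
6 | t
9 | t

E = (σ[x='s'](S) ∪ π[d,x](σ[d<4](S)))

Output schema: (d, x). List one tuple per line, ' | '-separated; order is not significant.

Subexpression sizes:
  S → 3
  σ[x='s'](S) → 0
  S → 3
  σ[d<4](S) → 1
  π[d,x](σ[d<4](S)) → 1
  (σ[x='s'](S) ∪ π[d,x](σ[d<4](S))) → 1

== RESULT ==
d | x
1 | r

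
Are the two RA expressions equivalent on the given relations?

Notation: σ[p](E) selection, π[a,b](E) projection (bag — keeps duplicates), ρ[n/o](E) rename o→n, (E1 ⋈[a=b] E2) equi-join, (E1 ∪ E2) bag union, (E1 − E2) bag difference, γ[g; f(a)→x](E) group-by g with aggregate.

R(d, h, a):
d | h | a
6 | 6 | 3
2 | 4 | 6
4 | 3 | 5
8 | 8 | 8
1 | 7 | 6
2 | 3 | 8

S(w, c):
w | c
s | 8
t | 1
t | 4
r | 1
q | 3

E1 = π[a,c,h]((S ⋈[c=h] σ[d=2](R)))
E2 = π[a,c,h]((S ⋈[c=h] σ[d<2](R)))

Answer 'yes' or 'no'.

E1 stepwise |·|:
  S → 5
  R → 6
  σ[d=2](R) → 2
  (S ⋈[c=h] σ[d=2](R)) → 2
  π[a,c,h]((S ⋈[c=h] σ[d=2](R))) → 2
E2 stepwise |·|:
  S → 5
  R → 6
  σ[d<2](R) → 1
  (S ⋈[c=h] σ[d<2](R)) → 0
  π[a,c,h]((S ⋈[c=h] σ[d<2](R))) → 0

E1 result:
a | c | h
6 | 4 | 4
8 | 3 | 3
E2 result:
a | c | h
(0 rows)
Witness: (6, 4, 4) appears 1× in E1 but 0× in E2.

no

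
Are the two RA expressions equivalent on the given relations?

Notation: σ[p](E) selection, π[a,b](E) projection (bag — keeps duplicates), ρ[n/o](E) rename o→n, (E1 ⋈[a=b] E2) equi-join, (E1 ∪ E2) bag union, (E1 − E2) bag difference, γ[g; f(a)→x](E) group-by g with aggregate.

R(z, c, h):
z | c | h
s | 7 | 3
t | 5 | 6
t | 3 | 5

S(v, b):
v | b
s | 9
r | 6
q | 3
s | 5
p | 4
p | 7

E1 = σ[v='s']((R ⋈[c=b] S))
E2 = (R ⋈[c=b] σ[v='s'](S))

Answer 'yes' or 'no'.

E1 stepwise |·|:
  R → 3
  S → 6
  (R ⋈[c=b] S) → 3
  σ[v='s']((R ⋈[c=b] S)) → 1
E2 stepwise |·|:
  R → 3
  S → 6
  σ[v='s'](S) → 2
  (R ⋈[c=b] σ[v='s'](S)) → 1

E1 and E2 produce the same multiset:
z | c | h | v | b
t | 5 | 6 | s | 5

yes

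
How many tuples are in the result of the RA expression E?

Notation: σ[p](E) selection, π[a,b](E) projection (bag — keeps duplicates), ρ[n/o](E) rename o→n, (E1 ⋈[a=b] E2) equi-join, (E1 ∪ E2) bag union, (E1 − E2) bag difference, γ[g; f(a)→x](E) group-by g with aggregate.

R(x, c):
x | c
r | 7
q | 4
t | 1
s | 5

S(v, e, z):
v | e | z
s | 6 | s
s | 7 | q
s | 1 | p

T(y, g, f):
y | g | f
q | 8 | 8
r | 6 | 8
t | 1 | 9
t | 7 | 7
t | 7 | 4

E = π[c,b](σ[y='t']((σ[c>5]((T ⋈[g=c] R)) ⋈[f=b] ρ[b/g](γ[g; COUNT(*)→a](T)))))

Per-node cardinality:
  T → 5
  R → 4
  (T ⋈[g=c] R) → 3
  σ[c>5]((T ⋈[g=c] R)) → 2
  T → 5
  γ[g; COUNT(*)→a](T) → 4
  ρ[b/g](γ[g; COUNT(*)→a](T)) → 4
  (σ[c>5]((T ⋈[g=c] R)) ⋈[f=b] ρ[b/g](γ[g; COUNT(*)→a](T))) → 1
  σ[y='t']((σ[c>5]((T ⋈[g=c] R)) ⋈[f=b] ρ[b/g](γ[g; COUNT(*)→a](T)))) → 1
  π[c,b](σ[y='t']((σ[c>5]((T ⋈[g=c] R)) ⋈[f=b] ρ[b/g](γ[g; COUNT(*)→a](T))))) → 1

|E| = 1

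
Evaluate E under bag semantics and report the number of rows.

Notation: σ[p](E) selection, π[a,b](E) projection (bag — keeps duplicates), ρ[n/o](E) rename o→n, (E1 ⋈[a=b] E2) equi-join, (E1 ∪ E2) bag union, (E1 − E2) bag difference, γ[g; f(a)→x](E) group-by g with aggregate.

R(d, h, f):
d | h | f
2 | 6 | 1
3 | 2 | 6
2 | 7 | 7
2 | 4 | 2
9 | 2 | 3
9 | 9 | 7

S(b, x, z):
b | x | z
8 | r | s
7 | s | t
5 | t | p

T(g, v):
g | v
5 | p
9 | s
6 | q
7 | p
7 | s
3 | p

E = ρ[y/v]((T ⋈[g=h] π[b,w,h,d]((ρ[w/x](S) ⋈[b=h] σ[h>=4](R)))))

Stepwise |·|:
  T → 6
  S → 3
  ρ[w/x](S) → 3
  R → 6
  σ[h>=4](R) → 4
  (ρ[w/x](S) ⋈[b=h] σ[h>=4](R)) → 1
  π[b,w,h,d]((ρ[w/x](S) ⋈[b=h] σ[h>=4](R))) → 1
  (T ⋈[g=h] π[b,w,h,d]((ρ[w/x](S) ⋈[b=h] σ[h>=4](R)))) → 2
  ρ[y/v]((T ⋈[g=h] π[b,w,h,d]((ρ[w/x](S) ⋈[b=h] σ[h>=4](R))))) → 2

|E| = 2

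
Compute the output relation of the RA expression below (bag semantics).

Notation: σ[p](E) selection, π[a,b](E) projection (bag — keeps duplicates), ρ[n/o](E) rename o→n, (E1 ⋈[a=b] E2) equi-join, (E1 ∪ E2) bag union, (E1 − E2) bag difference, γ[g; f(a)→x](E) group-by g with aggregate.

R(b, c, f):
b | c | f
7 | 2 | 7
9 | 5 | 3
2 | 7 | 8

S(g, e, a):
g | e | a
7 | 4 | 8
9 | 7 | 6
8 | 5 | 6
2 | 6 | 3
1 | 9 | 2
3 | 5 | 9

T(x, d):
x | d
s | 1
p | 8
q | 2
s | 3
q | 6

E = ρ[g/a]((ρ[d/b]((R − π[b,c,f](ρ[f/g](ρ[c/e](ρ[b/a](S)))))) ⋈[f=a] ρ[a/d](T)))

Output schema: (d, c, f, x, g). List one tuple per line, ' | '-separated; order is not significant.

Stepwise |·|:
  R → 3
  S → 6
  ρ[b/a](S) → 6
  ρ[c/e](ρ[b/a](S)) → 6
  ρ[f/g](ρ[c/e](ρ[b/a](S))) → 6
  π[b,c,f](ρ[f/g](ρ[c/e](ρ[b/a](S)))) → 6
  (R − π[b,c,f](ρ[f/g](ρ[c/e](ρ[b/a](S))))) → 2
  ρ[d/b]((R − π[b,c,f](ρ[f/g](ρ[c/e](ρ[b/a](S)))))) → 2
  T → 5
  ρ[a/d](T) → 5
  (ρ[d/b]((R − π[b,c,f](ρ[f/g](ρ[c/e](ρ[b/a](S)))))) ⋈[f=a] ρ[a/d](T)) → 1
  ρ[g/a]((ρ[d/b]((R − π[b,c,f](ρ[f/g](ρ[c/e](ρ[b/a](S)))))) ⋈[f=a] ρ[a/d](T))) → 1

== RESULT ==
d | c | f | x | g
2 | 7 | 8 | p | 8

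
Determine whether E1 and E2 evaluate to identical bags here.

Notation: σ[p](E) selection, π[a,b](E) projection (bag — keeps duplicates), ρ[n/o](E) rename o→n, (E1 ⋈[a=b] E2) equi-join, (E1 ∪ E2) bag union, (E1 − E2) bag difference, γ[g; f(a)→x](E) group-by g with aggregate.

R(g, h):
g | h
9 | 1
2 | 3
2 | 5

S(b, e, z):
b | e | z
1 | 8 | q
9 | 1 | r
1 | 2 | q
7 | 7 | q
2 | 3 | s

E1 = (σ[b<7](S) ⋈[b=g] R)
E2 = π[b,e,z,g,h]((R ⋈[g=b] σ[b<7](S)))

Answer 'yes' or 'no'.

E1 stepwise |·|:
  S → 5
  σ[b<7](S) → 3
  R → 3
  (σ[b<7](S) ⋈[b=g] R) → 2
E2 stepwise |·|:
  R → 3
  S → 5
  σ[b<7](S) → 3
  (R ⋈[g=b] σ[b<7](S)) → 2
  π[b,e,z,g,h]((R ⋈[g=b] σ[b<7](S))) → 2

E1 and E2 produce the same multiset:
b | e | z | g | h
2 | 3 | s | 2 | 3
2 | 3 | s | 2 | 5

yes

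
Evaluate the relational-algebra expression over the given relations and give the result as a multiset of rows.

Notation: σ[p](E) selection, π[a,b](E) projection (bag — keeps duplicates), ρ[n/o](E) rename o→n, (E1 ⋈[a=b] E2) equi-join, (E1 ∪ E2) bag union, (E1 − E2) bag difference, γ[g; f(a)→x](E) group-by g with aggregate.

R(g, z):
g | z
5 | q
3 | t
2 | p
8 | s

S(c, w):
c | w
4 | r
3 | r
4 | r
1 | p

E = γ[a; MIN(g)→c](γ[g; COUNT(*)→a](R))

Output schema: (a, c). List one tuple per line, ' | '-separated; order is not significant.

Stepwise |·|:
  R → 4
  γ[g; COUNT(*)→a](R) → 4
  γ[a; MIN(g)→c](γ[g; COUNT(*)→a](R)) → 1

== RESULT ==
a | c
1 | 2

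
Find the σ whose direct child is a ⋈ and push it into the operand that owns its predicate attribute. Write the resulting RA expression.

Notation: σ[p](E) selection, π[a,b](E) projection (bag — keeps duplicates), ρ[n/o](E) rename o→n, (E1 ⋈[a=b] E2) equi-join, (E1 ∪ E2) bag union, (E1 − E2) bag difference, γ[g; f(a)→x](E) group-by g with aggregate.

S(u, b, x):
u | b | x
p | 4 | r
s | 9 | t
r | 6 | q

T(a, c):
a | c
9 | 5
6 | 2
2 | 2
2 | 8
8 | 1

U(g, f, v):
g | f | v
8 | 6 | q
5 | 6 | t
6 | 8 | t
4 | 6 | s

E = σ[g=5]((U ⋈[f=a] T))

σ filters on g, owned by the left side.
E' = (σ[g=5](U) ⋈[f=a] T)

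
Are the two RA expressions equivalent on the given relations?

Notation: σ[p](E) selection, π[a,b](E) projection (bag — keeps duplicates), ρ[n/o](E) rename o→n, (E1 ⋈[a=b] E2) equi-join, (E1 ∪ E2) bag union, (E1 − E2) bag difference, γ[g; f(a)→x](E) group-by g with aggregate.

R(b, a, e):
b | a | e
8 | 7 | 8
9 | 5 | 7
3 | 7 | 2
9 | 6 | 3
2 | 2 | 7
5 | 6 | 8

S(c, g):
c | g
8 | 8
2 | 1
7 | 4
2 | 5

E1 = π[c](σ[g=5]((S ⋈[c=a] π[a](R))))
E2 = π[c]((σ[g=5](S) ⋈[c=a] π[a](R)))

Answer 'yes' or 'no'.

E1 per-node cardinality:
  S → 4
  R → 6
  π[a](R) → 6
  (S ⋈[c=a] π[a](R)) → 4
  σ[g=5]((S ⋈[c=a] π[a](R))) → 1
  π[c](σ[g=5]((S ⋈[c=a] π[a](R)))) → 1
E2 per-node cardinality:
  S → 4
  σ[g=5](S) → 1
  R → 6
  π[a](R) → 6
  (σ[g=5](S) ⋈[c=a] π[a](R)) → 1
  π[c]((σ[g=5](S) ⋈[c=a] π[a](R))) → 1

E1 and E2 produce the same multiset:
c
2

yes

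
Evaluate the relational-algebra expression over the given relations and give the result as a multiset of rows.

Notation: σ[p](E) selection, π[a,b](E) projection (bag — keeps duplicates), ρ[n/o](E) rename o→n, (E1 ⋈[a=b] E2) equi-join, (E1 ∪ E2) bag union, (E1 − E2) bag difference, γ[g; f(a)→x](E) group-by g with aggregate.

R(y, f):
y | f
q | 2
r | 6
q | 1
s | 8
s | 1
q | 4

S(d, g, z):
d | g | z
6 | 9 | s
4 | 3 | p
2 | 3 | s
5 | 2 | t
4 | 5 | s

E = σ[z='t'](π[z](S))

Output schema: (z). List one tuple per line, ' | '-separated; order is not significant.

Row counts bottom-up:
  S → 5
  π[z](S) → 5
  σ[z='t'](π[z](S)) → 1

== RESULT ==
z
t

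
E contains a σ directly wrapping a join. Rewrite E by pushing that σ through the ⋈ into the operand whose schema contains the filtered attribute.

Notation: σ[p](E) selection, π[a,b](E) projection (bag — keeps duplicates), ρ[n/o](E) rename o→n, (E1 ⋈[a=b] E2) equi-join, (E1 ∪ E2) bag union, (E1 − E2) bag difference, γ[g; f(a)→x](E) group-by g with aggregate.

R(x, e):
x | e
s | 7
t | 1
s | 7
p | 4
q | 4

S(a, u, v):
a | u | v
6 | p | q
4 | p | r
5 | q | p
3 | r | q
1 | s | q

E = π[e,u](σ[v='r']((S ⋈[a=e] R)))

σ filters on v, owned by the left side.
E' = π[e,u]((σ[v='r'](S) ⋈[a=e] R))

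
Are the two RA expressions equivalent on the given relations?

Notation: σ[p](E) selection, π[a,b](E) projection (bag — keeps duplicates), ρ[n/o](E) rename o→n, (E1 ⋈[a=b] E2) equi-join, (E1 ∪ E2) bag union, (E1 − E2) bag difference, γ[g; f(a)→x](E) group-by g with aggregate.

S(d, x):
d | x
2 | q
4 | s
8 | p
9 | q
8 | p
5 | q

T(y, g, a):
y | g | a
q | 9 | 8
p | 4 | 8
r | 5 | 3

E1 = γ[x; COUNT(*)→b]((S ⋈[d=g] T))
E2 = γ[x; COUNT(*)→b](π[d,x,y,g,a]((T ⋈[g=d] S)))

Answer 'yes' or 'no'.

E1 stepwise |·|:
  S → 6
  T → 3
  (S ⋈[d=g] T) → 3
  γ[x; COUNT(*)→b]((S ⋈[d=g] T)) → 2
E2 stepwise |·|:
  T → 3
  S → 6
  (T ⋈[g=d] S) → 3
  π[d,x,y,g,a]((T ⋈[g=d] S)) → 3
  γ[x; COUNT(*)→b](π[d,x,y,g,a]((T ⋈[g=d] S))) → 2

E1 and E2 produce the same multiset:
x | b
q | 2
s | 1

yes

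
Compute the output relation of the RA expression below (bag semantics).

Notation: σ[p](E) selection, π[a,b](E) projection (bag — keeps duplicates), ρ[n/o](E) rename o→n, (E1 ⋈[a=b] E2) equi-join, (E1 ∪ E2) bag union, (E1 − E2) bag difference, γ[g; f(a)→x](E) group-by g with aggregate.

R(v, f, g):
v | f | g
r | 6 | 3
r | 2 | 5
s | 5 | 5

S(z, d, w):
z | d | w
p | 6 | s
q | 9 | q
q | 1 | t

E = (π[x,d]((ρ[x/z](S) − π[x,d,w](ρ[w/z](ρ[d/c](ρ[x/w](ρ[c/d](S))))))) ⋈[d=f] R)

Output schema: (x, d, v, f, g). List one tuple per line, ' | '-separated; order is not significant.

Subexpression sizes:
  S → 3
  ρ[x/z](S) → 3
  S → 3
  ρ[c/d](S) → 3
  ρ[x/w](ρ[c/d](S)) → 3
  ρ[d/c](ρ[x/w](ρ[c/d](S))) → 3
  ρ[w/z](ρ[d/c](ρ[x/w](ρ[c/d](S)))) → 3
  π[x,d,w](ρ[w/z](ρ[d/c](ρ[x/w](ρ[c/d](S))))) → 3
  (ρ[x/z](S) − π[x,d,w](ρ[w/z](ρ[d/c](ρ[x/w](ρ[c/d](S)))))) → 2
  π[x,d]((ρ[x/z](S) − π[x,d,w](ρ[w/z](ρ[d/c](ρ[x/w](ρ[c/d](S))))))) → 2
  R → 3
  (π[x,d]((ρ[x/z](S) − π[x,d,w](ρ[w/z](ρ[d/c](ρ[x/w](ρ[c/d](S))))))) ⋈[d=f] R) → 1

== RESULT ==
x | d | v | f | g
p | 6 | r | 6 | 3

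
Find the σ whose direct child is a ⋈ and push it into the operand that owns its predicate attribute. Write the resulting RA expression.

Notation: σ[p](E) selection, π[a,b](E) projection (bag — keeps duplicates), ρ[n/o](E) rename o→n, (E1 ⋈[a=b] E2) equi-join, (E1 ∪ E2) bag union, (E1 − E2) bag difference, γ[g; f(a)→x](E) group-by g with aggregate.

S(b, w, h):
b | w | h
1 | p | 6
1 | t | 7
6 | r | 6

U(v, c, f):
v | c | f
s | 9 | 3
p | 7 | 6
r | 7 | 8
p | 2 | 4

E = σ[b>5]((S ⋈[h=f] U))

σ filters on b, owned by the left side.
E' = (σ[b>5](S) ⋈[h=f] U)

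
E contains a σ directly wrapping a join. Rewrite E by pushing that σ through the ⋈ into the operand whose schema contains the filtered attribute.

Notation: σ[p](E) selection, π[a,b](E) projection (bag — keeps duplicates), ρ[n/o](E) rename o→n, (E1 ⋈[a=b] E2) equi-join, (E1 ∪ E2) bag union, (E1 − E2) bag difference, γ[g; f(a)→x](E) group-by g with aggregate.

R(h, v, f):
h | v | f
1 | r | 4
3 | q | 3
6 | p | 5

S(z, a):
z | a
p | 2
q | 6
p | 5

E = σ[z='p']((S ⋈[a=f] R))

σ filters on z, owned by the left side.
E' = (σ[z='p'](S) ⋈[a=f] R)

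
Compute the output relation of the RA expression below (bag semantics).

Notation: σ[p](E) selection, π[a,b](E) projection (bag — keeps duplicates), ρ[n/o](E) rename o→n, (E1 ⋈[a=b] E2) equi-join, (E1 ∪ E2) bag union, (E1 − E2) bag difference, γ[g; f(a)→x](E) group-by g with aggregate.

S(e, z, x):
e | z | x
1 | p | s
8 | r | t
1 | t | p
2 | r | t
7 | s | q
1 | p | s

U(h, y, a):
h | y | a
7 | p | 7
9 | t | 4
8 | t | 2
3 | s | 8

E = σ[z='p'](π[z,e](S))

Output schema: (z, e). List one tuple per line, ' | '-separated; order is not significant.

Stepwise |·|:
  S → 6
  π[z,e](S) → 6
  σ[z='p'](π[z,e](S)) → 2

== RESULT ==
z | e
p | 1
p | 1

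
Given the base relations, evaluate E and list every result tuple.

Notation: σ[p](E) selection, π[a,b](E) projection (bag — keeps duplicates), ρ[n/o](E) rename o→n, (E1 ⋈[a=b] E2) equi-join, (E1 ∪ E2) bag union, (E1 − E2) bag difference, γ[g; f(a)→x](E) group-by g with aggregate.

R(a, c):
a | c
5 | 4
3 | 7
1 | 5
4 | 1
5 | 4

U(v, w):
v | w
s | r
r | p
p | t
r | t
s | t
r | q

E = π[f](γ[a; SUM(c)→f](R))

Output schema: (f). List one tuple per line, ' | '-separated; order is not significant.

Subexpression sizes:
  R → 5
  γ[a; SUM(c)→f](R) → 4
  π[f](γ[a; SUM(c)→f](R)) → 4

== RESULT ==
f
1
5
7
8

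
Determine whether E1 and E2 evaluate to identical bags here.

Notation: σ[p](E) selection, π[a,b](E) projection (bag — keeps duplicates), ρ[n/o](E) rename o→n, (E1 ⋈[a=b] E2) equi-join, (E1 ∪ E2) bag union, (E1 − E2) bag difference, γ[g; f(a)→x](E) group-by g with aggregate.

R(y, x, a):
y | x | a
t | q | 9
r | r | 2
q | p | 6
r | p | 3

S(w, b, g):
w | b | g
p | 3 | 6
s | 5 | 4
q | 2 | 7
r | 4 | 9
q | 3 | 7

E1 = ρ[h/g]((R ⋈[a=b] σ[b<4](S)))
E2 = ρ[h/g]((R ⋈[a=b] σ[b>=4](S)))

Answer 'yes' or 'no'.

E1 per-node cardinality:
  R → 4
  S → 5
  σ[b<4](S) → 3
  (R ⋈[a=b] σ[b<4](S)) → 3
  ρ[h/g]((R ⋈[a=b] σ[b<4](S))) → 3
E2 per-node cardinality:
  R → 4
  S → 5
  σ[b>=4](S) → 2
  (R ⋈[a=b] σ[b>=4](S)) → 0
  ρ[h/g]((R ⋈[a=b] σ[b>=4](S))) → 0

E1 result:
y | x | a | w | b | h
r | p | 3 | p | 3 | 6
r | p | 3 | q | 3 | 7
r | r | 2 | q | 2 | 7
E2 result:
y | x | a | w | b | h
(0 rows)
Witness: ('r', 'p', 3, 'p', 3, 6) appears 1× in E1 but 0× in E2.

no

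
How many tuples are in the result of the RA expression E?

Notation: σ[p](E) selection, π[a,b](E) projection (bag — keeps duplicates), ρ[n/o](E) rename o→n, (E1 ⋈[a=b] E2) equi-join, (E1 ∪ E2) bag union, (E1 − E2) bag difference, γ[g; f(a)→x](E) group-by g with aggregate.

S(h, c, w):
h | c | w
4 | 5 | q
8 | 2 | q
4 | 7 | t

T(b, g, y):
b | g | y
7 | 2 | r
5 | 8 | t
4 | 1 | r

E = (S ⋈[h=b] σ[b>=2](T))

Per-node cardinality:
  S → 3
  T → 3
  σ[b>=2](T) → 3
  (S ⋈[h=b] σ[b>=2](T)) → 2

|E| = 2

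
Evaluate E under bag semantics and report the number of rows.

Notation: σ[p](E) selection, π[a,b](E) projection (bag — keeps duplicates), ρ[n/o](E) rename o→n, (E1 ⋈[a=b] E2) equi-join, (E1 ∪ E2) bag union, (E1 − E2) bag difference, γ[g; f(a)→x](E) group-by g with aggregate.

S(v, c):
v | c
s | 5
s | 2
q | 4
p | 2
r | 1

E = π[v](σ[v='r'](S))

Subexpression sizes:
  S → 5
  σ[v='r'](S) → 1
  π[v](σ[v='r'](S)) → 1

|E| = 1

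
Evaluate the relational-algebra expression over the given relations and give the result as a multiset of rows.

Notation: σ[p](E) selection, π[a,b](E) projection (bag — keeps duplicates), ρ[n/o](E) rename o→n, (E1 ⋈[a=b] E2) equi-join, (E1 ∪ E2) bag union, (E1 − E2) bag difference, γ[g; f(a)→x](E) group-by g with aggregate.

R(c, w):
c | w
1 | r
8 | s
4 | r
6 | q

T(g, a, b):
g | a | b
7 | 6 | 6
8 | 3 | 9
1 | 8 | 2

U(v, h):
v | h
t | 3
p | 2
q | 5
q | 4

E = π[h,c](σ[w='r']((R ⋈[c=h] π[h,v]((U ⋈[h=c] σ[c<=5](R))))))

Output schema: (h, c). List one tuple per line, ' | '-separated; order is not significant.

Subexpression sizes:
  R → 4
  U → 4
  R → 4
  σ[c<=5](R) → 2
  (U ⋈[h=c] σ[c<=5](R)) → 1
  π[h,v]((U ⋈[h=c] σ[c<=5](R))) → 1
  (R ⋈[c=h] π[h,v]((U ⋈[h=c] σ[c<=5](R)))) → 1
  σ[w='r']((R ⋈[c=h] π[h,v]((U ⋈[h=c] σ[c<=5](R))))) → 1
  π[h,c](σ[w='r']((R ⋈[c=h] π[h,v]((U ⋈[h=c] σ[c<=5](R)))))) → 1

== RESULT ==
h | c
4 | 4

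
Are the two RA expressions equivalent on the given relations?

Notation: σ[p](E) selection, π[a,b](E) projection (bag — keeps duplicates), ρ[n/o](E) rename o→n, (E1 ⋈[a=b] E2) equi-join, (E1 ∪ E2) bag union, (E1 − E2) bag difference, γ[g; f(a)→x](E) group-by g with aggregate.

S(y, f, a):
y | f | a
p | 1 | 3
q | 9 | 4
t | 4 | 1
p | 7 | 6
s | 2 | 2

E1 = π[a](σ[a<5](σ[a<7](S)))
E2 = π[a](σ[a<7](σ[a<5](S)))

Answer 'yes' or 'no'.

E1 row counts bottom-up:
  S → 5
  σ[a<7](S) → 5
  σ[a<5](σ[a<7](S)) → 4
  π[a](σ[a<5](σ[a<7](S))) → 4
E2 row counts bottom-up:
  S → 5
  σ[a<5](S) → 4
  σ[a<7](σ[a<5](S)) → 4
  π[a](σ[a<7](σ[a<5](S))) → 4

E1 and E2 produce the same multiset:
a
1
2
3
4

yes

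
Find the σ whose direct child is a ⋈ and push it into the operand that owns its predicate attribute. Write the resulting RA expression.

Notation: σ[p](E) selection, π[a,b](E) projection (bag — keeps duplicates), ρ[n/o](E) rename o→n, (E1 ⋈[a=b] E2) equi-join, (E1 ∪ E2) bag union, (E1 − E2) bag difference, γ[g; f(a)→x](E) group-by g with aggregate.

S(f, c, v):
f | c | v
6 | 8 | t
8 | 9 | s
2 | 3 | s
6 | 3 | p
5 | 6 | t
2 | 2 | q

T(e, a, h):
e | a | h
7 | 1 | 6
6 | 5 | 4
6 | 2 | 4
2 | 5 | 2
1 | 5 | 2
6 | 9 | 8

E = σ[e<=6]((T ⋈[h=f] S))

σ filters on e, owned by the left side.
E' = (σ[e<=6](T) ⋈[h=f] S)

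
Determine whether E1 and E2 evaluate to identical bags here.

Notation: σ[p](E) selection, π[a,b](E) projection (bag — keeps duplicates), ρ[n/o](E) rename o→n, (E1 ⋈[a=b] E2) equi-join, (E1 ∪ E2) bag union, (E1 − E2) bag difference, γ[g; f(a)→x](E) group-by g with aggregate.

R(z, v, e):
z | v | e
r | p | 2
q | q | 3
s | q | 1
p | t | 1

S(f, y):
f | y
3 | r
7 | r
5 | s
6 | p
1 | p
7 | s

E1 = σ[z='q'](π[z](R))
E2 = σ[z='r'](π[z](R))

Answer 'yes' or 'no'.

E1 stepwise |·|:
  R → 4
  π[z](R) → 4
  σ[z='q'](π[z](R)) → 1
E2 stepwise |·|:
  R → 4
  π[z](R) → 4
  σ[z='r'](π[z](R)) → 1

E1 result:
z
q
E2 result:
z
r
Witness: ('q',) appears 1× in E1 but 0× in E2.

no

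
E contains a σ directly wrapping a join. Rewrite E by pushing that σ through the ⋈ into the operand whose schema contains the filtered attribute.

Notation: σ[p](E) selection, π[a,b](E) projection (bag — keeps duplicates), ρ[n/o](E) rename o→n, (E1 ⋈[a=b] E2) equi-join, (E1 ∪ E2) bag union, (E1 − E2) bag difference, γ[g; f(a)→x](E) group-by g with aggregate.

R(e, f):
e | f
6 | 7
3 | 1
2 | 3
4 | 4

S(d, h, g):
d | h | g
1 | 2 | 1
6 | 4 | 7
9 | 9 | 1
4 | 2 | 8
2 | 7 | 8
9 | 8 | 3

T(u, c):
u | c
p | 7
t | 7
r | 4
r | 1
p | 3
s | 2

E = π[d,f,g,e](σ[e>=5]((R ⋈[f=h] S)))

σ filters on e, owned by the left side.
E' = π[d,f,g,e]((σ[e>=5](R) ⋈[f=h] S))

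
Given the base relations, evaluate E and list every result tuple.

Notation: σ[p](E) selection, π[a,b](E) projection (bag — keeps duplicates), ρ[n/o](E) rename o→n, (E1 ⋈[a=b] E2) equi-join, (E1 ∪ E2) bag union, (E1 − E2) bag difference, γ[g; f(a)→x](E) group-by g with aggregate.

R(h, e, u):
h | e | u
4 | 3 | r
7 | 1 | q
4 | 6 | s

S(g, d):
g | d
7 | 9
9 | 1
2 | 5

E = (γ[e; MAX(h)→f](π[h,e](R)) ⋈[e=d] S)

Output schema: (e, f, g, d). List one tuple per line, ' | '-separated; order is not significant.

Subexpression sizes:
  R → 3
  π[h,e](R) → 3
  γ[e; MAX(h)→f](π[h,e](R)) → 3
  S → 3
  (γ[e; MAX(h)→f](π[h,e](R)) ⋈[e=d] S) → 1

== RESULT ==
e | f | g | d
1 | 7 | 9 | 1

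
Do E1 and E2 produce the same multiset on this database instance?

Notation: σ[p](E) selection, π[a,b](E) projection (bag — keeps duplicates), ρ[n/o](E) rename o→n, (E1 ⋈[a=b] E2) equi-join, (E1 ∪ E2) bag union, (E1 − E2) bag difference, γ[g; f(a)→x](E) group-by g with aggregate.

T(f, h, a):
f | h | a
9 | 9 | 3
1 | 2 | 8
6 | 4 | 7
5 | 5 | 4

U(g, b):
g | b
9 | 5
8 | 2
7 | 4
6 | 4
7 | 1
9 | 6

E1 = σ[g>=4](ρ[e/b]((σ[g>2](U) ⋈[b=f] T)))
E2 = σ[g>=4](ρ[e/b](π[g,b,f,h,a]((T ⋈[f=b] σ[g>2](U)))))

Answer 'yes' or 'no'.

E1 stepwise |·|:
  U → 6
  σ[g>2](U) → 6
  T → 4
  (σ[g>2](U) ⋈[b=f] T) → 3
  ρ[e/b]((σ[g>2](U) ⋈[b=f] T)) → 3
  σ[g>=4](ρ[e/b]((σ[g>2](U) ⋈[b=f] T))) → 3
E2 stepwise |·|:
  T → 4
  U → 6
  σ[g>2](U) → 6
  (T ⋈[f=b] σ[g>2](U)) → 3
  π[g,b,f,h,a]((T ⋈[f=b] σ[g>2](U))) → 3
  ρ[e/b](π[g,b,f,h,a]((T ⋈[f=b] σ[g>2](U)))) → 3
  σ[g>=4](ρ[e/b](π[g,b,f,h,a]((T ⋈[f=b] σ[g>2](U))))) → 3

E1 and E2 produce the same multiset:
g | e | f | h | a
7 | 1 | 1 | 2 | 8
9 | 5 | 5 | 5 | 4
9 | 6 | 6 | 4 | 7

yes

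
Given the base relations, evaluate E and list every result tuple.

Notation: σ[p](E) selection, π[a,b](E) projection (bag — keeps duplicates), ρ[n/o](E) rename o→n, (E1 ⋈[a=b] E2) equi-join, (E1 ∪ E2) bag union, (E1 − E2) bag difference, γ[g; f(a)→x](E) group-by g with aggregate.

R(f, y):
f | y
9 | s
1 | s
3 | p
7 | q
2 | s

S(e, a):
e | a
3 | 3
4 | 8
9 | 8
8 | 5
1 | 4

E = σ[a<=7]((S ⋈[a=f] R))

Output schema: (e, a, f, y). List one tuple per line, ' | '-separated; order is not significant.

Row counts bottom-up:
  S → 5
  R → 5
  (S ⋈[a=f] R) → 1
  σ[a<=7]((S ⋈[a=f] R)) → 1

== RESULT ==
e | a | f | y
3 | 3 | 3 | p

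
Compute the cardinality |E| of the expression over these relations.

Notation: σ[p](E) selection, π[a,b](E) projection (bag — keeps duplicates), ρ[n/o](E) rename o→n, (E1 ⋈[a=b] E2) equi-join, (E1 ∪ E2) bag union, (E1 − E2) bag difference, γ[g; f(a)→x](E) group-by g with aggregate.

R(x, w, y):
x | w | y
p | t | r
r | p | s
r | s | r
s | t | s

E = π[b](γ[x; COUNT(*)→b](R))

Subexpression sizes:
  R → 4
  γ[x; COUNT(*)→b](R) → 3
  π[b](γ[x; COUNT(*)→b](R)) → 3

|E| = 3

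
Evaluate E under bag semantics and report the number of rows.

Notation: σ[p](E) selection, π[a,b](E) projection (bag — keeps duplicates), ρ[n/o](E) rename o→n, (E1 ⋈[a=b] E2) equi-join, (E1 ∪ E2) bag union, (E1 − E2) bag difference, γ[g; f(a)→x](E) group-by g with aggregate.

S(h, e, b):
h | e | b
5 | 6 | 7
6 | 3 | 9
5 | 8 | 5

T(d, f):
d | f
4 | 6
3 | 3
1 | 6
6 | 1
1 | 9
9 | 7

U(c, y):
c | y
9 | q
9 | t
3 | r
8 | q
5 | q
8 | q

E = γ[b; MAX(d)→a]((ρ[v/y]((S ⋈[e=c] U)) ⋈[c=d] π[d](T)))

Row counts bottom-up:
  S → 3
  U → 6
  (S ⋈[e=c] U) → 3
  ρ[v/y]((S ⋈[e=c] U)) → 3
  T → 6
  π[d](T) → 6
  (ρ[v/y]((S ⋈[e=c] U)) ⋈[c=d] π[d](T)) → 1
  γ[b; MAX(d)→a]((ρ[v/y]((S ⋈[e=c] U)) ⋈[c=d] π[d](T))) → 1

|E| = 1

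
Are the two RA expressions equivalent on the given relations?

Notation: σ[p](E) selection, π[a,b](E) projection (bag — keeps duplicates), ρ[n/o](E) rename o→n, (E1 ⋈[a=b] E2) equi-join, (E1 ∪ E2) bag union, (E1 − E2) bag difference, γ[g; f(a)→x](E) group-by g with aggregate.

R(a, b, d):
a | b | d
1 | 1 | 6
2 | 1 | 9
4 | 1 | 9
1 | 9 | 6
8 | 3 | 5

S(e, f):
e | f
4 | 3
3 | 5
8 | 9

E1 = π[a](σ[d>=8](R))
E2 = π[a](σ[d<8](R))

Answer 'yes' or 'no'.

E1 per-node cardinality:
  R → 5
  σ[d>=8](R) → 2
  π[a](σ[d>=8](R)) → 2
E2 per-node cardinality:
  R → 5
  σ[d<8](R) → 3
  π[a](σ[d<8](R)) → 3

E1 result:
a
2
4
E2 result:
a
1
1
8
Witness: (1,) appears 0× in E1 but 2× in E2.

no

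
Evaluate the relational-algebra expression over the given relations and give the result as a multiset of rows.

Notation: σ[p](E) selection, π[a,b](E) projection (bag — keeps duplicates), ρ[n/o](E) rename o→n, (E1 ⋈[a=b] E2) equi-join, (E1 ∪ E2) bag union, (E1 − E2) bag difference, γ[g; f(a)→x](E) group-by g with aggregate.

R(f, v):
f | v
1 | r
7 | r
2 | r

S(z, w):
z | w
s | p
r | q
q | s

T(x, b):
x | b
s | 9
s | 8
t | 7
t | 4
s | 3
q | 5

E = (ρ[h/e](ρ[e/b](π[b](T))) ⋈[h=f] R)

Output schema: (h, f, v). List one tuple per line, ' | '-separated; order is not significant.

Stepwise |·|:
  T → 6
  π[b](T) → 6
  ρ[e/b](π[b](T)) → 6
  ρ[h/e](ρ[e/b](π[b](T))) → 6
  R → 3
  (ρ[h/e](ρ[e/b](π[b](T))) ⋈[h=f] R) → 1

== RESULT ==
h | f | v
7 | 7 | r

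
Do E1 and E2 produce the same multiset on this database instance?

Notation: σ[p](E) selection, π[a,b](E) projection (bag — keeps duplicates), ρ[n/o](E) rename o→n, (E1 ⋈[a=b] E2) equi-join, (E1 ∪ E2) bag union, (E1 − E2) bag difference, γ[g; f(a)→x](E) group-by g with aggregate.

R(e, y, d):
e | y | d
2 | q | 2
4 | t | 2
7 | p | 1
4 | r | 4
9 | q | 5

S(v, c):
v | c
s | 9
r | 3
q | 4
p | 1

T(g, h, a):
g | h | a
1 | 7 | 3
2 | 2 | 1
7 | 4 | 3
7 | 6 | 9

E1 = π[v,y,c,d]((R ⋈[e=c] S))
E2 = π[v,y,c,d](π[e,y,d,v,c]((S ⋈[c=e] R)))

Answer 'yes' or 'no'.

E1 subexpression sizes:
  R → 5
  S → 4
  (R ⋈[e=c] S) → 3
  π[v,y,c,d]((R ⋈[e=c] S)) → 3
E2 subexpression sizes:
  S → 4
  R → 5
  (S ⋈[c=e] R) → 3
  π[e,y,d,v,c]((S ⋈[c=e] R)) → 3
  π[v,y,c,d](π[e,y,d,v,c]((S ⋈[c=e] R))) → 3

E1 and E2 produce the same multiset:
v | y | c | d
q | r | 4 | 4
q | t | 4 | 2
s | q | 9 | 5

yes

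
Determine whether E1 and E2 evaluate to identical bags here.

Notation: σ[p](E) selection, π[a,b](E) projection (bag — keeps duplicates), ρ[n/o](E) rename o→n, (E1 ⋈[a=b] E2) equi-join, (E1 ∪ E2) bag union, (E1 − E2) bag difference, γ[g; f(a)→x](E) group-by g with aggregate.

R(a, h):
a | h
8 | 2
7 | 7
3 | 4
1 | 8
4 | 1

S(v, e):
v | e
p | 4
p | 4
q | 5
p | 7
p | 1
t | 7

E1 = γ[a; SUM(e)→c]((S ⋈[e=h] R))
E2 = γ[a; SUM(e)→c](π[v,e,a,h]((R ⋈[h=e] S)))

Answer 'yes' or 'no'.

E1 subexpression sizes:
  S → 6
  R → 5
  (S ⋈[e=h] R) → 5
  γ[a; SUM(e)→c]((S ⋈[e=h] R)) → 3
E2 subexpression sizes:
  R → 5
  S → 6
  (R ⋈[h=e] S) → 5
  π[v,e,a,h]((R ⋈[h=e] S)) → 5
  γ[a; SUM(e)→c](π[v,e,a,h]((R ⋈[h=e] S))) → 3

E1 and E2 produce the same multiset:
a | c
3 | 8
4 | 1
7 | 14

yes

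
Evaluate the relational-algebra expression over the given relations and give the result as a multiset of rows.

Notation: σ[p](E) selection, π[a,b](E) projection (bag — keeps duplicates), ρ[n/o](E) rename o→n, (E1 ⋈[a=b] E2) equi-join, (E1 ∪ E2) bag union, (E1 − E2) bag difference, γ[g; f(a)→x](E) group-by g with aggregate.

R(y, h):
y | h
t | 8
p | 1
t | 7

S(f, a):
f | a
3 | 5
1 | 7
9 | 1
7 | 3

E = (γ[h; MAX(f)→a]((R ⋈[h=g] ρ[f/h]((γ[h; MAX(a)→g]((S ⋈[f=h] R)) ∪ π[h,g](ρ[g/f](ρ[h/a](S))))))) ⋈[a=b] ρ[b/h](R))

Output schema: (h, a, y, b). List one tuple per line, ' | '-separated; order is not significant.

Subexpression sizes:
  R → 3
  S → 4
  R → 3
  (S ⋈[f=h] R) → 2
  γ[h; MAX(a)→g]((S ⋈[f=h] R)) → 2
  S → 4
  ρ[h/a](S) → 4
  ρ[g/f](ρ[h/a](S)) → 4
  π[h,g](ρ[g/f](ρ[h/a](S))) → 4
  (γ[h; MAX(a)→g]((S ⋈[f=h] R)) ∪ π[h,g](ρ[g/f](ρ[h/a](S)))) → 6
  ρ[f/h]((γ[h; MAX(a)→g]((S ⋈[f=h] R)) ∪ π[h,g](ρ[g/f](ρ[h/a](S))))) → 6
  (R ⋈[h=g] ρ[f/h]((γ[h; MAX(a)→g]((S ⋈[f=h] R)) ∪ π[h,g](ρ[g/f](ρ[h/a](S)))))) → 3
  γ[h; MAX(f)→a]((R ⋈[h=g] ρ[f/h]((γ[h; MAX(a)→g]((S ⋈[f=h] R)) ∪ π[h,g](ρ[g/f](ρ[h/a](S))))))) → 2
  R → 3
  ρ[b/h](R) → 3
  (γ[h; MAX(f)→a]((R ⋈[h=g] ρ[f/h]((γ[h; MAX(a)→g]((S ⋈[f=h] R)) ∪ π[h,g](ρ[g/f](ρ[h/a](S))))))) ⋈[a=b] ρ[b/h](R)) → 1

== RESULT ==
h | a | y | b
1 | 7 | t | 7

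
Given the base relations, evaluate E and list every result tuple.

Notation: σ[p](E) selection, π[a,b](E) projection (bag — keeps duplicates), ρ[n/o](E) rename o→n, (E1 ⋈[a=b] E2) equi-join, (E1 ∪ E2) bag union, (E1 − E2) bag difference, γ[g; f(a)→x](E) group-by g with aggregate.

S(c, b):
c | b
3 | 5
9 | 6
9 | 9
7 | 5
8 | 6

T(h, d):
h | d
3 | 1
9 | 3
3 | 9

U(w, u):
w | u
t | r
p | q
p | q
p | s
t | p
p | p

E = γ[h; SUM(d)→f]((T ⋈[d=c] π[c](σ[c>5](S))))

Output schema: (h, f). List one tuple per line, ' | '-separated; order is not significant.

Per-node cardinality:
  T → 3
  S → 5
  σ[c>5](S) → 4
  π[c](σ[c>5](S)) → 4
  (T ⋈[d=c] π[c](σ[c>5](S))) → 2
  γ[h; SUM(d)→f]((T ⋈[d=c] π[c](σ[c>5](S)))) → 1

== RESULT ==
h | f
3 | 18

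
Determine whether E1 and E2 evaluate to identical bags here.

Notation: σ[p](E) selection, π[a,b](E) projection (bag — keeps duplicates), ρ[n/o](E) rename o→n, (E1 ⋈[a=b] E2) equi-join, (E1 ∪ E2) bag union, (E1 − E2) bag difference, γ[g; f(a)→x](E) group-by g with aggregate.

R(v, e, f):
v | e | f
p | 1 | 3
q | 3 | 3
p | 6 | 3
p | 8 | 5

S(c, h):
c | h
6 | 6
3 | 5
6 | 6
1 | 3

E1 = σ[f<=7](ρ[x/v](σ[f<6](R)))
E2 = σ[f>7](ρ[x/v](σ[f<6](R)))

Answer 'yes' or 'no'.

E1 subexpression sizes:
  R → 4
  σ[f<6](R) → 4
  ρ[x/v](σ[f<6](R)) → 4
  σ[f<=7](ρ[x/v](σ[f<6](R))) → 4
E2 subexpression sizes:
  R → 4
  σ[f<6](R) → 4
  ρ[x/v](σ[f<6](R)) → 4
  σ[f>7](ρ[x/v](σ[f<6](R))) → 0

E1 result:
x | e | f
p | 1 | 3
p | 6 | 3
p | 8 | 5
q | 3 | 3
E2 result:
x | e | f
(0 rows)
Witness: ('p', 6, 3) appears 1× in E1 but 0× in E2.

no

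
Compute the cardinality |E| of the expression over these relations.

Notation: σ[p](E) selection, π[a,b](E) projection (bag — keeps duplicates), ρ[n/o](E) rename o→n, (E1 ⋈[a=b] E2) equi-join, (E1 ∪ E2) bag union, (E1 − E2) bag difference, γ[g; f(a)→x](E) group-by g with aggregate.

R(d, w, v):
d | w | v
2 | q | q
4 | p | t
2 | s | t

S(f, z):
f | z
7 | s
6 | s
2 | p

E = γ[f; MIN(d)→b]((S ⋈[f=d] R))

Subexpression sizes:
  S → 3
  R → 3
  (S ⋈[f=d] R) → 2
  γ[f; MIN(d)→b]((S ⋈[f=d] R)) → 1

|E| = 1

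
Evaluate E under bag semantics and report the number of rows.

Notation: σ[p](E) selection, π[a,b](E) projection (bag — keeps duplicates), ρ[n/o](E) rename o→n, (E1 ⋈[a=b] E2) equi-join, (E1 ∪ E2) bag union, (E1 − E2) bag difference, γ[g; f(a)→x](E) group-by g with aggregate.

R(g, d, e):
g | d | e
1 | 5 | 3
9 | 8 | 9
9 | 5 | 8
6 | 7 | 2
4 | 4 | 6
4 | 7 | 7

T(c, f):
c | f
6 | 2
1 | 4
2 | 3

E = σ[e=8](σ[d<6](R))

Row counts bottom-up:
  R → 6
  σ[d<6](R) → 3
  σ[e=8](σ[d<6](R)) → 1

|E| = 1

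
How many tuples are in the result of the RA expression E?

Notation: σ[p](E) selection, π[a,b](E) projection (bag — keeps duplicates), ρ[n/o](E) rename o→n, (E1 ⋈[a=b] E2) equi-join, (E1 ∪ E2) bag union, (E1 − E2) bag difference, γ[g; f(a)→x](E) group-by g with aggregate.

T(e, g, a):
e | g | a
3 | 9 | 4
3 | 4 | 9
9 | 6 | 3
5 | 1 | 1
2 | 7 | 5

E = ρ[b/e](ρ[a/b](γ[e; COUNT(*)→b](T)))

Per-node cardinality:
  T → 5
  γ[e; COUNT(*)→b](T) → 4
  ρ[a/b](γ[e; COUNT(*)→b](T)) → 4
  ρ[b/e](ρ[a/b](γ[e; COUNT(*)→b](T))) → 4

|E| = 4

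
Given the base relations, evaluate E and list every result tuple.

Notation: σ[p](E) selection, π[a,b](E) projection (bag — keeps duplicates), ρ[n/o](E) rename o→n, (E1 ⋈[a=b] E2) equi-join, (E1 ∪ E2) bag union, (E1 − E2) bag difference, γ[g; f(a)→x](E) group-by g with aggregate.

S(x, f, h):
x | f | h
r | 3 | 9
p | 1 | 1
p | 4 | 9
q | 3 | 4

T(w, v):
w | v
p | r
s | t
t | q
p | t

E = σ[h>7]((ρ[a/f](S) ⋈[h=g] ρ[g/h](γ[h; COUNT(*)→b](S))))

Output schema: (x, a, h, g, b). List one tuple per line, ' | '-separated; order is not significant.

Per-node cardinality:
  S → 4
  ρ[a/f](S) → 4
  S → 4
  γ[h; COUNT(*)→b](S) → 3
  ρ[g/h](γ[h; COUNT(*)→b](S)) → 3
  (ρ[a/f](S) ⋈[h=g] ρ[g/h](γ[h; COUNT(*)→b](S))) → 4
  σ[h>7]((ρ[a/f](S) ⋈[h=g] ρ[g/h](γ[h; COUNT(*)→b](S)))) → 2

== RESULT ==
x | a | h | g | b
p | 4 | 9 | 9 | 2
r | 3 | 9 | 9 | 2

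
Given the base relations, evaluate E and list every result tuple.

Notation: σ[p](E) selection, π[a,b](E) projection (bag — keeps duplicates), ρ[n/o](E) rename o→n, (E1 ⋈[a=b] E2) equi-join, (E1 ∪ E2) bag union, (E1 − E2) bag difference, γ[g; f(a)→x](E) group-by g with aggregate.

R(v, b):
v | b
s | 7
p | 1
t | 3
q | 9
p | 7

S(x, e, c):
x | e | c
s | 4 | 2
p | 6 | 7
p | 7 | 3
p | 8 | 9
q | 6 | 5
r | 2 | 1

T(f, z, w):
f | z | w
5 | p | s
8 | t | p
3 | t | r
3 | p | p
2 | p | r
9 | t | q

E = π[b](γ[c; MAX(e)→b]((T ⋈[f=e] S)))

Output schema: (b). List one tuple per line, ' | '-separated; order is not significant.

Stepwise |·|:
  T → 6
  S → 6
  (T ⋈[f=e] S) → 2
  γ[c; MAX(e)→b]((T ⋈[f=e] S)) → 2
  π[b](γ[c; MAX(e)→b]((T ⋈[f=e] S))) → 2

== RESULT ==
b
2
8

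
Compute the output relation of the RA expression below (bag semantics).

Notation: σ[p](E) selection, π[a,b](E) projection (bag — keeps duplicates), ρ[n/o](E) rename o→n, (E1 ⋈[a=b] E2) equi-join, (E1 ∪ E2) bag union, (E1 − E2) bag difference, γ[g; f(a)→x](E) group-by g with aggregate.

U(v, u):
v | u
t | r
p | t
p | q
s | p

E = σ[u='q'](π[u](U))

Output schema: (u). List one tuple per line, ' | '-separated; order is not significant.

Per-node cardinality:
  U → 4
  π[u](U) → 4
  σ[u='q'](π[u](U)) → 1

== RESULT ==
u
q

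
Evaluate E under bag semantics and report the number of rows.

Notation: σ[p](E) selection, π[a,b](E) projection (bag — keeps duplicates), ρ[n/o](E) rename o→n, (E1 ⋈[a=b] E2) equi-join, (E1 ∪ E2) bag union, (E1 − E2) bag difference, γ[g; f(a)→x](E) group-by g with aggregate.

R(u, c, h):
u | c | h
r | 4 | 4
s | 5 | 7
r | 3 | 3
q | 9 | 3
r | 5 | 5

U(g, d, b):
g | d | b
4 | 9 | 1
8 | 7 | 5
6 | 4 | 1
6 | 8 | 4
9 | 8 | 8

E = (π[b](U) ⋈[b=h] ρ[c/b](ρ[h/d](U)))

Per-node cardinality:
  U → 5
  π[b](U) → 5
  U → 5
  ρ[h/d](U) → 5
  ρ[c/b](ρ[h/d](U)) → 5
  (π[b](U) ⋈[b=h] ρ[c/b](ρ[h/d](U))) → 3

|E| = 3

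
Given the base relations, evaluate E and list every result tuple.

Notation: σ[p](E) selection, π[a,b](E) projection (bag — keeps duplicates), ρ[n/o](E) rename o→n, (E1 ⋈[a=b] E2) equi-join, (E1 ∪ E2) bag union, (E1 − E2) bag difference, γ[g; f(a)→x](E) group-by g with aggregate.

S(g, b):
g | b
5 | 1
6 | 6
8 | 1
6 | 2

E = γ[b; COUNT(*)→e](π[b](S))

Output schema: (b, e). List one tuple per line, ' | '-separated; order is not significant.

Row counts bottom-up:
  S → 4
  π[b](S) → 4
  γ[b; COUNT(*)→e](π[b](S)) → 3

== RESULT ==
b | e
1 | 2
2 | 1
6 | 1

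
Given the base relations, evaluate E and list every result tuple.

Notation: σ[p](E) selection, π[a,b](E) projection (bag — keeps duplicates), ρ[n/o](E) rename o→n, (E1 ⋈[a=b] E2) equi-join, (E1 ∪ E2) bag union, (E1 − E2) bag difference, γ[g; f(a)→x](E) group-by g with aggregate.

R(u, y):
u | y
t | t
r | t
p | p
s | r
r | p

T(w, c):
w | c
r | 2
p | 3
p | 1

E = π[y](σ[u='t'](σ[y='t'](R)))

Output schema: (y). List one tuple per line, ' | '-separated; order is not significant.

Subexpression sizes:
  R → 5
  σ[y='t'](R) → 2
  σ[u='t'](σ[y='t'](R)) → 1
  π[y](σ[u='t'](σ[y='t'](R))) → 1

== RESULT ==
y
t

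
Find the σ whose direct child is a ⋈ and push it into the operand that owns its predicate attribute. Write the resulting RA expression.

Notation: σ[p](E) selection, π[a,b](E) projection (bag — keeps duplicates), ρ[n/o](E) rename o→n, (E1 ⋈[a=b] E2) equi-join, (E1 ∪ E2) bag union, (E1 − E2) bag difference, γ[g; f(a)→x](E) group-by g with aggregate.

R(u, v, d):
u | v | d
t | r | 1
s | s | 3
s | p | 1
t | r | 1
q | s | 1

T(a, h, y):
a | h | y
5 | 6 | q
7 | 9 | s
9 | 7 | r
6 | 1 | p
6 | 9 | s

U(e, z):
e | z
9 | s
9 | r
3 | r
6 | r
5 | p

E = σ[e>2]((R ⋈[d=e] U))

σ filters on e, owned by the right side.
E' = (R ⋈[d=e] σ[e>2](U))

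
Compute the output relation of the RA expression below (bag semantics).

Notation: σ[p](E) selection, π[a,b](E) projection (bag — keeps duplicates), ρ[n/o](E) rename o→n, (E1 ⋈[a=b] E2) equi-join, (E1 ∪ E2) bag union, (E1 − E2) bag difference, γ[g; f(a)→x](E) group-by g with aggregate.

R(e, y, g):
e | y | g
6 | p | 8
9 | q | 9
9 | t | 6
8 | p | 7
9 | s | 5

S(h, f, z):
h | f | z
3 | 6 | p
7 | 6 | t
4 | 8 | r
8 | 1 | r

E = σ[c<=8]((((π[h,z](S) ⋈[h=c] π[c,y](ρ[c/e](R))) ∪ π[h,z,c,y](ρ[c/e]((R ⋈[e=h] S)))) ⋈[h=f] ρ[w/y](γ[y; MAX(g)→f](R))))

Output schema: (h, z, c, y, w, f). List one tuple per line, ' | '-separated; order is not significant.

Subexpression sizes:
  S → 4
  π[h,z](S) → 4
  R → 5
  ρ[c/e](R) → 5
  π[c,y](ρ[c/e](R)) → 5
  (π[h,z](S) ⋈[h=c] π[c,y](ρ[c/e](R))) → 1
  R → 5
  S → 4
  (R ⋈[e=h] S) → 1
  ρ[c/e]((R ⋈[e=h] S)) → 1
  π[h,z,c,y](ρ[c/e]((R ⋈[e=h] S))) → 1
  ((π[h,z](S) ⋈[h=c] π[c,y](ρ[c/e](R))) ∪ π[h,z,c,y](ρ[c/e]((R ⋈[e=h] S)))) → 2
  R → 5
  γ[y; MAX(g)→f](R) → 4
  ρ[w/y](γ[y; MAX(g)→f](R)) → 4
  (((π[h,z](S) ⋈[h=c] π[c,y](ρ[c/e](R))) ∪ π[h,z,c,y](ρ[c/e]((R ⋈[e=h] S)))) ⋈[h=f] ρ[w/y](γ[y; MAX(g)→f](R))) → 2
  σ[c<=8]((((π[h,z](S) ⋈[h=c] π[c,y](ρ[c/e](R))) ∪ π[h,z,c,y](ρ[c/e]((R ⋈[e=h] S)))) ⋈[h=f] ρ[w/y](γ[y; MAX(g)→f](R)))) → 2

== RESULT ==
h | z | c | y | w | f
8 | r | 8 | p | p | 8
8 | r | 8 | p | p | 8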